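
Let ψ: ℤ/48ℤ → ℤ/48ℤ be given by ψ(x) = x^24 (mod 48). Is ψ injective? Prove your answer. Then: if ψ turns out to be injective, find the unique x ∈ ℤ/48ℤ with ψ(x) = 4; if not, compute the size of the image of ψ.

4

ψ(2): Repeated squaring mod 48: 2^1 ≡ 2, 2^2 ≡ 2² = 4, 2^4 ≡ 4² = 16, 2^8 ≡ 16² = 256 ≡ 16, 2^16 ≡ 16² = 256 ≡ 16. Since 24 = 16 + 8, 2^24 ≡ 16·16: 16·16 = 256 ≡ 16. So 2^24 ≡ 16 (mod 48).
ψ(4): Repeated squaring mod 48: 4^1 ≡ 4, 4^2 ≡ 4² = 16, 4^4 ≡ 16² = 256 ≡ 16, 4^8 ≡ 16² = 256 ≡ 16, 4^16 ≡ 16² = 256 ≡ 16. Since 24 = 16 + 8, 4^24 ≡ 16·16: 16·16 = 256 ≡ 16. So 4^24 ≡ 16 (mod 48).
So ψ(2) = ψ(4) = 16 while 2 ≠ 4, therefore ψ is not injective.
Since ψ is not injective, we determine |image(ψ)|. Computing x^24 mod 48 for each x (by repeated squaring, reducing mod 48 at every step), the values ψ(0), ψ(1), …, ψ(47) are: 0, 1, 16, 33, 16, 1, 0, 1, 16, 33, 16, 1, 0, 1, 16, 33, 16, 1, 0, 1, 16, 33, 16, 1, 0, 1, 16, 33, 16, 1, 0, 1, 16, 33, 16, 1, 0, 1, 16, 33, 16, 1, 0, 1, 16, 33, 16, 1.
The distinct values are {0, 1, 16, 33}; there are 4 of them.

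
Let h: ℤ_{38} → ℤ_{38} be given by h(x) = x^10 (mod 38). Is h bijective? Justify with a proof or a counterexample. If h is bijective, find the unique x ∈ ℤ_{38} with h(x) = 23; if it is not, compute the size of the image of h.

h(18): Repeated squaring mod 38: 18^1 ≡ 18, 18^2 ≡ 18² = 324 ≡ 20, 18^4 ≡ 20² = 400 ≡ 20, 18^8 ≡ 20² = 400 ≡ 20. Since 10 = 8 + 2, 18^10 ≡ 20·20: 20·20 = 400 ≡ 20. So 18^10 ≡ 20 (mod 38).
h(20): Repeated squaring mod 38: 20^1 ≡ 20, 20^2 ≡ 20² = 400 ≡ 20, 20^4 ≡ 20² = 400 ≡ 20, 20^8 ≡ 20² = 400 ≡ 20. Since 10 = 8 + 2, 20^10 ≡ 20·20: 20·20 = 400 ≡ 20. So 20^10 ≡ 20 (mod 38).
So h(18) = h(20) = 20 while 18 ≠ 20, therefore h is not injective, hence not bijective.
Since h is not bijective, we determine |image(h)|. Computing x^10 mod 38 for each x (by repeated squaring, reducing mod 38 at every step), the values h(0), h(1), …, h(37) are: 0, 1, 36, 35, 4, 5, 6, 7, 30, 9, 28, 11, 26, 25, 24, 23, 16, 17, 20, 19, 20, 17, 16, 23, 24, 25, 26, 11, 28, 9, 30, 7, 6, 5, 4, 35, 36, 1.
The distinct values are {0, 1, 4, 5, 6, 7, 9, 11, 16, 17, 19, 20, 23, 24, 25, 26, 28, 30, 35, 36}; there are 20 of them.

20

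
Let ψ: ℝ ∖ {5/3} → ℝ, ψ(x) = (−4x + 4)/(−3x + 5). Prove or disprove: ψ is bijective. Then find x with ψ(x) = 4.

If ψ(x) = 4/3, cross-multiplying gives −3(−4x + 4) = −4(−3x + 5), which simplifies to −12 = −20 — false.  So 4/3 has no preimage and ψ is not surjective.
Thus ψ is not bijective.
Solving ψ(x) = 4: cross-multiplying gives −4x + 4 = 4(−3x + 5), which rearranges to 8x = 16, so x = 2.

2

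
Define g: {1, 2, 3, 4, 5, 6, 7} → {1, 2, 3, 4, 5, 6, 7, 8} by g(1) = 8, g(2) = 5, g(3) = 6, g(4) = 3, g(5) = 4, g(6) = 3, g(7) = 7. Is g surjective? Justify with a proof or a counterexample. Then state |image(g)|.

No element maps to 1, so g is not surjective.
The image of g is {3, 4, 5, 6, 7, 8}, which has 6 elements.

6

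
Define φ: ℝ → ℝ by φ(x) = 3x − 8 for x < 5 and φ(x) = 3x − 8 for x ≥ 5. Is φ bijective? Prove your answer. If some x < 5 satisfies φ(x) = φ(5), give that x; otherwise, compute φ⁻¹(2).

10/3

Both pieces are strictly increasing (slopes 3 and 3), so each is injective on its own interval.
The left piece maps (−∞, 5) onto (−∞, 7); the right piece maps [5, ∞) onto [7, ∞).
Since 7 = 7, the images partition ℝ: φ is injective and surjective, hence bijective.
Because the two images are disjoint, no x < 5 has φ(x) = φ(5), so we compute φ⁻¹(2): 2 lies in (−∞, 7), so solve 3x − 8 = 2: x = (2 + 8)/3 = 10/3.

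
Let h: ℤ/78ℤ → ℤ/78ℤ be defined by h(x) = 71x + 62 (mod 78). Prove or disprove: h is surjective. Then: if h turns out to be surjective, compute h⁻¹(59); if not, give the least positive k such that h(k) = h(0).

45

Since gcd(71, 78) = 1, 71 is invertible modulo 78. Euclid's algorithm: 78 = 1·71 + 7, 71 = 10·7 + 1; back-substituting gives 1 = 11·71 − 10·78, so 71⁻¹ ≡ 11 (mod 78).
For any y ∈ ℤ/78ℤ, x = 11(y − 62) mod 78 satisfies h(x) = 71·11(y − 62) + 62 ≡ y (since 71·11 ≡ 1 mod 78). So every y has a preimage.
Hence h is surjective.
Since h is surjective, we compute h⁻¹(59): solve 71x + 62 ≡ 59 (mod 78), i.e. 71x ≡ 75 (mod 78).
Multiplying by 71⁻¹ = 11 gives x ≡ 11·75 = 825 = 10·78 + 45 ≡ 45 (mod 78).
Check: h(45) = 71·45 + 62 = 3257 = 41·78 + 59 ≡ 59 (mod 78).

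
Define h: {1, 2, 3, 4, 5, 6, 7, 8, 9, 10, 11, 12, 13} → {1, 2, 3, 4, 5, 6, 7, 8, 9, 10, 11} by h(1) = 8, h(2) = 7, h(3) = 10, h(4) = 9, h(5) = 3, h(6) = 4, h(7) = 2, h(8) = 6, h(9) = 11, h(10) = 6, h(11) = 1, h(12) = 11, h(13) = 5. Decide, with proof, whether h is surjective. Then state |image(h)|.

Every element of the codomain has a preimage: 1 = h(11), 2 = h(7), 3 = h(5), 4 = h(6), 5 = h(13), 6 = h(8), 7 = h(2), 8 = h(1), 9 = h(4), 10 = h(3), 11 = h(9).
Thus h is surjective.
The image of h is {1, 2, 3, 4, 5, 6, 7, 8, 9, 10, 11}, which has 11 elements.

11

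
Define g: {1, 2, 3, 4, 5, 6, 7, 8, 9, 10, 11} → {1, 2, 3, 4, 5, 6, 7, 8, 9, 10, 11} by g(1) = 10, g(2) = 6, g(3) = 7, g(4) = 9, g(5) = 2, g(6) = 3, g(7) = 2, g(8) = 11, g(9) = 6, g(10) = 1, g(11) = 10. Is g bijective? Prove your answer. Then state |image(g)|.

8

g(5) = 2 = g(7) with 5 ≠ 7, so g is not injective, hence not bijective.
The image of g is {1, 2, 3, 6, 7, 9, 10, 11}, which has 8 elements.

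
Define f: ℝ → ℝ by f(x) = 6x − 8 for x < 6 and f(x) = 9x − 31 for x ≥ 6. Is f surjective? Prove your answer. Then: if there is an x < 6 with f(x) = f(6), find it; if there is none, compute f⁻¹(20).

Both pieces are strictly increasing (slopes 6 and 9), so each is injective on its own interval.
The left piece maps (−∞, 6) onto (−∞, 28); the right piece maps [6, ∞) onto [23, ∞).
The union (−∞, 28) ∪ [23, ∞) covers ℝ, so f is surjective.
For the follow-up: the images overlap, so an x < 6 with f(x) = f(6) exists. f(6) = 23; solving 6x − 8 = 23 for x < 6 gives x = (23 + 8)/6 = 31/6.

31/6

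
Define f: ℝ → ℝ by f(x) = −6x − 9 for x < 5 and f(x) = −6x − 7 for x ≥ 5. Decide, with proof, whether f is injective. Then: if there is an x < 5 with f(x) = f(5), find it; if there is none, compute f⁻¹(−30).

Both pieces are strictly decreasing (slopes −6 and −6), so each is injective on its own interval.
The left piece maps (−∞, 5) onto (−39, ∞); the right piece maps [5, ∞) onto (−∞, −37].
These images overlap. In particular f(5) = −37 (right piece), and solving −6x − 9 = −37 on the left piece gives x = 14/3 < 5.
So f(14/3) = f(5) with 14/3 ≠ 5, and f is not injective. This x = 14/3 is the requested value below 5.

14/3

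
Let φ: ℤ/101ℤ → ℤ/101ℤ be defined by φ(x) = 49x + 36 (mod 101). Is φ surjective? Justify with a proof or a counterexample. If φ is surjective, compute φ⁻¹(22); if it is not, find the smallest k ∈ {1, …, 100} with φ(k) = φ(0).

By definition, φ is surjective if every y in the codomain equals φ(x) for some x in the domain.
Since gcd(49, 101) = 1, 49 is invertible modulo 101. Euclid's algorithm: 101 = 2·49 + 3, 49 = 16·3 + 1; back-substituting gives 1 = 33·49 − 16·101, so 49⁻¹ ≡ 33 (mod 101).
Then y ↦ 33(y − 36) is a two-sided inverse to φ, so every y ∈ ℤ/101ℤ has a preimage.
Thus φ is surjective.
Since φ is surjective, we compute φ⁻¹(22): solve 49x + 36 ≡ 22 (mod 101), i.e. 49x ≡ 87 (mod 101).
Multiplying by 49⁻¹ = 33 gives x ≡ 33·87 = 2871 = 28·101 + 43 ≡ 43 (mod 101).
Check: φ(43) = 49·43 + 36 = 2143 = 21·101 + 22 ≡ 22 (mod 101).

43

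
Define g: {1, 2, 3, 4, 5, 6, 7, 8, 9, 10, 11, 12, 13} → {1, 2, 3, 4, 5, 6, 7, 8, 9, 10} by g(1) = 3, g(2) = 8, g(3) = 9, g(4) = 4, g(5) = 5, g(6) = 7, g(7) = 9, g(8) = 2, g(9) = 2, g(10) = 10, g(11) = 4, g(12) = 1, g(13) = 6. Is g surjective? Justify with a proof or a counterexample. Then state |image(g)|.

Every element of the codomain has a preimage: 1 = g(12), 2 = g(8), 3 = g(1), 4 = g(4), 5 = g(5), 6 = g(13), 7 = g(6), 8 = g(2), 9 = g(3), 10 = g(10).
So g is surjective.
The image of g is {1, 2, 3, 4, 5, 6, 7, 8, 9, 10}, which has 10 elements.

10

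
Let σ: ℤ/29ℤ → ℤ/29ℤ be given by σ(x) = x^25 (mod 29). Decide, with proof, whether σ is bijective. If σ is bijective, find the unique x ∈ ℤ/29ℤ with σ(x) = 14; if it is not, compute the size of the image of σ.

Since 29 is prime, the nonzero elements of ℤ/29ℤ form a cyclic group of order 28.
As gcd(25, 28) = 1, raising to the 25th power is a bijection on this group: if x_1^25 ≡ x_2^25 then (x_1x_2^{−1})^25 = 1, and the only element of order dividing gcd(25, 28) = 1 is 1, so x_1 = x_2.
With σ(0) = 0 this makes σ injective on all of ℤ/29ℤ, hence bijective (finite equal-size domain and codomain). In particular σ is bijective.
Since σ is bijective, we find the preimage of 14. The inverse of x ↦ x^25 on (ℤ/29ℤ)^× is x ↦ x^9, because 25·9 = 225 = 8·28 + 1 ≡ 1 (mod 28) and x^{28} = 1 for x ≠ 0 (Fermat). So σ⁻¹(14) = 14^9 mod 29.
Repeated squaring mod 29: 14^1 ≡ 14, 14^2 ≡ 14² = 196 ≡ 22, 14^4 ≡ 22² = 484 ≡ 20, 14^8 ≡ 20² = 400 ≡ 23. Since 9 = 8 + 1, 14^9 ≡ 23·14: 23·14 = 322 ≡ 3. So 14^9 ≡ 3 (mod 29).
Hence σ⁻¹(14) = 3.

3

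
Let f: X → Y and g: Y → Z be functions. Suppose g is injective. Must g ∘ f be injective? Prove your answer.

No. Take X = {1, 2}, Y = Z = {1, 2, 3}, f(1) = f(2) = 1, and g = identity (injective).
Then (g ∘ f)(1) = (g ∘ f)(2) = 1 with 1 ≠ 2, so g ∘ f is not injective.

not injective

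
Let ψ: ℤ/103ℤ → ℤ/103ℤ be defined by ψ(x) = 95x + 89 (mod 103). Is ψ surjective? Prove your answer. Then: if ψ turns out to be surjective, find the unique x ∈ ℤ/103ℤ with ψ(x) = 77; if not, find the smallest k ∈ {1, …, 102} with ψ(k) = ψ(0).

Since gcd(95, 103) = 1, 95 is invertible modulo 103. Euclid's algorithm: 103 = 1·95 + 8, 95 = 11·8 + 7, 8 = 1·7 + 1; back-substituting gives 1 = 90·95 − 83·103, so 95⁻¹ ≡ 90 (mod 103).
Then y ↦ 90(y − 89) is a two-sided inverse to ψ, so every y ∈ ℤ/103ℤ has a preimage.
Hence ψ is surjective.
Since ψ is surjective, we compute ψ⁻¹(77): solve 95x + 89 ≡ 77 (mod 103), i.e. 95x ≡ 91 (mod 103).
Multiplying by 95⁻¹ = 90 gives x ≡ 90·91 = 8190 = 79·103 + 53 ≡ 53 (mod 103).
Check: ψ(53) = 95·53 + 89 = 5124 = 49·103 + 77 ≡ 77 (mod 103).

53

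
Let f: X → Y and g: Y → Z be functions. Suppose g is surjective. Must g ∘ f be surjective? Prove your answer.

not surjective

No. Take X = {1}, Y = Z = {1, 2}, f(1) = 1, and g = identity (surjective).
Then (g ∘ f)(1) = 1, and 2 ∈ Z has no preimage under g ∘ f, so g ∘ f is not surjective.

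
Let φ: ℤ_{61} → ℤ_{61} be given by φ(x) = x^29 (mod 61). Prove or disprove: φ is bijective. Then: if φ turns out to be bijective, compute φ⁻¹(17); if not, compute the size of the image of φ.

Since 61 is prime, the nonzero elements of ℤ_{61} form a cyclic group of order 60.
As gcd(29, 60) = 1, raising to the 29th power is a bijection on this group: if s^29 ≡ t^29 then (st^{−1})^29 = 1, and the only element of order dividing gcd(29, 60) = 1 is 1, so s = t.
With φ(0) = 0 this makes φ injective on all of ℤ_{61}, hence bijective (finite equal-size domain and codomain). In particular φ is bijective.
Since φ is bijective, we find the preimage of 17. The inverse of x ↦ x^29 on (ℤ_{61})^× is x ↦ x^29, because 29·29 = 841 = 14·60 + 1 ≡ 1 (mod 60) and x^{60} = 1 for x ≠ 0 (Fermat). So φ⁻¹(17) = 17^29 mod 61.
Repeated squaring mod 61: 17^1 ≡ 17, 17^2 ≡ 17² = 289 ≡ 45, 17^4 ≡ 45² = 2025 ≡ 12, 17^8 ≡ 12² = 144 ≡ 22, 17^16 ≡ 22² = 484 ≡ 57. Since 29 = 16 + 8 + 4 + 1, 17^29 ≡ 57·22·12·17: 57·22 = 1254 ≡ 34, then 34·12 = 408 ≡ 42, then 42·17 = 714 ≡ 43. So 17^29 ≡ 43 (mod 61).
Hence φ⁻¹(17) = 43.

43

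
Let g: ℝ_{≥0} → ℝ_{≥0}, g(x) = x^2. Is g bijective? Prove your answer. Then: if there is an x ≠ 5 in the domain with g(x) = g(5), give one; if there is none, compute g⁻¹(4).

On ℝ_{≥0}, x ↦ x^2 is strictly increasing (injective) and for any y ∈ ℝ_{≥0} the 2nd root y^{1/2} lies in ℝ_{≥0} (surjective). So g is bijective.
Since x ↦ x^2 is strictly increasing on ℝ_{≥0}, it is injective there, so no x ≠ 5 in the domain has g(x) = g(5). We therefore compute g⁻¹(4) = 4^{1/2} = 2 (indeed 2^2 = 4).

2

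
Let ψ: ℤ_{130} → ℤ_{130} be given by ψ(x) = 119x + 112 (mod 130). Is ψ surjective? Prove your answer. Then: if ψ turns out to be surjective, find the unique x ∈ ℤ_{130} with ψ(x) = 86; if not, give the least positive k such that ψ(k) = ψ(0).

26

Recall: surjectivity means every element of the codomain has a preimage under ψ.
Since gcd(119, 130) = 1, 119 is invertible modulo 130. Euclid's algorithm: 130 = 1·119 + 11, 119 = 10·11 + 9, 11 = 1·9 + 2, 9 = 4·2 + 1; back-substituting gives 1 = 59·119 − 54·130, so 119⁻¹ ≡ 59 (mod 130).
Then y ↦ 59(y − 112) is a two-sided inverse to ψ, so every y ∈ ℤ_{130} has a preimage.
Hence ψ is surjective.
Since ψ is surjective, we find ψ⁻¹(86): we need 119x ≡ 86 − 112 ≡ 104 (mod 130). Using 119⁻¹ = 59: x ≡ 59·104 = 6136 = 47·130 + 26, so x = 26.
Check: ψ(26) = 119·26 + 112 = 3206 = 24·130 + 86 ≡ 86 (mod 130).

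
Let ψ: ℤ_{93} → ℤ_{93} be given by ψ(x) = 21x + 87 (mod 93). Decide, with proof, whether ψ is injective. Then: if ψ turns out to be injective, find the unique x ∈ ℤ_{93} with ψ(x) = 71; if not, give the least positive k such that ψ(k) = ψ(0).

We have gcd(21, 93) = 3 > 1. Taking s = 0 and t = 31: ψ(0) = 87 and ψ(31) = 21·31 + 87 = 738 ≡ 87 (mod 93).
So ψ(0) = ψ(31) while 0 ≠ 31, hence ψ is not injective.
Since ψ is not injective, we find the least positive k with ψ(k) = ψ(0): this means 21k ≡ 0 (mod 93), i.e. 93 ∣ 21k. Since gcd(21, 93) = 3, dividing through by 3 this holds exactly when 31 ∣ 7k, and as gcd(7, 31) = 1, exactly when 31 ∣ k.
The smallest positive such k is 31.

31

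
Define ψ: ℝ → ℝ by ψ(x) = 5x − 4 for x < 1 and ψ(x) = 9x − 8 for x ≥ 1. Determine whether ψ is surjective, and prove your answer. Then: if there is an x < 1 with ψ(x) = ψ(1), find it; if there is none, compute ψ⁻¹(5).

13/9

Both pieces are strictly increasing (slopes 5 and 9), so each is injective on its own interval.
The left piece maps (−∞, 1) onto (−∞, 1); the right piece maps [1, ∞) onto [1, ∞).
These images together cover ℝ, so ψ is surjective.
Because the two images are disjoint, no x < 1 has ψ(x) = ψ(1), so we compute ψ⁻¹(5): 5 lies in [1, ∞), so solve 9x − 8 = 5: x = (5 + 8)/9 = 13/9.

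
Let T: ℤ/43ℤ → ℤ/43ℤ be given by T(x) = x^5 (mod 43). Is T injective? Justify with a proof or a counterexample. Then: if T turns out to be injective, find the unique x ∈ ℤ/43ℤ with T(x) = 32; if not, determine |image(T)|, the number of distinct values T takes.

Since 43 is prime, the nonzero elements of ℤ/43ℤ form a cyclic group of order 42.
As gcd(5, 42) = 1, raising to the 5th power is a bijection on this group: if s^5 ≡ t^5 then (st^{−1})^5 = 1, and the only element of order dividing gcd(5, 42) = 1 is 1, so s = t.
With T(0) = 0 this makes T injective on all of ℤ/43ℤ, hence bijective (finite equal-size domain and codomain). In particular T is injective.
Since T is injective, we find the preimage of 32. The inverse of x ↦ x^5 on (ℤ/43ℤ)^× is x ↦ x^17, because 5·17 = 85 = 2·42 + 1 ≡ 1 (mod 42) and x^{42} = 1 for x ≠ 0 (Fermat). So T⁻¹(32) = 32^17 mod 43.
Repeated squaring mod 43: 32^1 ≡ 32, 32^2 ≡ 32² = 1024 ≡ 35, 32^4 ≡ 35² = 1225 ≡ 21, 32^8 ≡ 21² = 441 ≡ 11, 32^16 ≡ 11² = 121 ≡ 35. Since 17 = 16 + 1, 32^17 ≡ 35·32: 35·32 = 1120 ≡ 2. So 32^17 ≡ 2 (mod 43).
Hence T⁻¹(32) = 2.

2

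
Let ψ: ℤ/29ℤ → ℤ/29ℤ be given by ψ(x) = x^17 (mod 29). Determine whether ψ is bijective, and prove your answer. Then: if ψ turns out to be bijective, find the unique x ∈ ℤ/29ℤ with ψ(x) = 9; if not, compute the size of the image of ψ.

5

Since 29 is prime, the nonzero elements of ℤ/29ℤ form a cyclic group of order 28.
As gcd(17, 28) = 1, raising to the 17th power is a bijection on this group: if a^17 ≡ b^17 then (ab^{−1})^17 = 1, and the only element of order dividing gcd(17, 28) = 1 is 1, so a = b.
With ψ(0) = 0 this makes ψ injective on all of ℤ/29ℤ, hence bijective (finite equal-size domain and codomain). In particular ψ is bijective.
Since ψ is bijective, we find the preimage of 9. The inverse of x ↦ x^17 on (ℤ/29ℤ)^× is x ↦ x^5, because 17·5 = 85 = 3·28 + 1 ≡ 1 (mod 28) and x^{28} = 1 for x ≠ 0 (Fermat). So ψ⁻¹(9) = 9^5 mod 29.
Repeated squaring mod 29: 9^1 ≡ 9, 9^2 ≡ 9² = 81 ≡ 23, 9^4 ≡ 23² = 529 ≡ 7. Since 5 = 4 + 1, 9^5 ≡ 7·9: 7·9 = 63 ≡ 5. So 9^5 ≡ 5 (mod 29).
Hence ψ⁻¹(9) = 5.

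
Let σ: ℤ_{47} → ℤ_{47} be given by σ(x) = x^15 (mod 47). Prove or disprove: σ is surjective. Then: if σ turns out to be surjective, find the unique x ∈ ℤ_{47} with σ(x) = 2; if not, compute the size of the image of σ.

6

Since 47 is prime, the nonzero elements of ℤ_{47} form a cyclic group of order 46.
As gcd(15, 46) = 1, raising to the 15th power is a bijection on this group: if u^15 ≡ v^15 then (uv^{−1})^15 = 1, and the only element of order dividing gcd(15, 46) = 1 is 1, so u = v.
With σ(0) = 0 this makes σ injective on all of ℤ_{47}, hence bijective (finite equal-size domain and codomain). In particular σ is surjective.
Since σ is surjective, we find the preimage of 2. The inverse of x ↦ x^15 on (ℤ_{47})^× is x ↦ x^43, because 15·43 = 645 = 14·46 + 1 ≡ 1 (mod 46) and x^{46} = 1 for x ≠ 0 (Fermat). So σ⁻¹(2) = 2^43 mod 47.
Repeated squaring mod 47: 2^1 ≡ 2, 2^2 ≡ 2² = 4, 2^4 ≡ 4² = 16, 2^8 ≡ 16² = 256 ≡ 21, 2^16 ≡ 21² = 441 ≡ 18, 2^32 ≡ 18² = 324 ≡ 42. Since 43 = 32 + 8 + 2 + 1, 2^43 ≡ 42·21·4·2: 42·21 = 882 ≡ 36, then 36·4 = 144 ≡ 3, then 3·2 = 6. So 2^43 ≡ 6 (mod 47).
Hence σ⁻¹(2) = 6.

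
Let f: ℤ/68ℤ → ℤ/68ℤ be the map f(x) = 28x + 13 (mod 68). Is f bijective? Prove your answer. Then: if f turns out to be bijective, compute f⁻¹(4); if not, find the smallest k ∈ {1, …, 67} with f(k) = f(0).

We have gcd(28, 68) = 4 > 1. Taking s = 0 and t = 17: f(0) = 13 and f(17) = 28·17 + 13 = 489 ≡ 13 (mod 68).
So f(0) = f(17) while 0 ≠ 17, hence f is not injective, hence not bijective.
Since f is not bijective, we find the least positive k with f(k) = f(0): this means 28k ≡ 0 (mod 68), i.e. 68 ∣ 28k. Since gcd(28, 68) = 4, dividing through by 4 this holds exactly when 17 ∣ 7k, and as gcd(7, 17) = 1, exactly when 17 ∣ k.
The smallest positive such k is 17.

17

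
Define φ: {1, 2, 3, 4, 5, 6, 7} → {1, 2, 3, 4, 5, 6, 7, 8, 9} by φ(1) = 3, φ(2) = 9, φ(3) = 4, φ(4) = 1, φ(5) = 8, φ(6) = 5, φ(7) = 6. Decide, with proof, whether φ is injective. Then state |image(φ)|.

7

The values φ(1), …, φ(7) are 3, 9, 4, 1, 8, 5, 6 — all distinct.
So φ(s) = φ(t) only when s = t, and φ is injective.
The image of φ is {1, 3, 4, 5, 6, 8, 9}, which has 7 elements.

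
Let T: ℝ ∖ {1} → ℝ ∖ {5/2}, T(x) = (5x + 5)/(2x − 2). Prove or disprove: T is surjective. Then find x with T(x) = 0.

For any y ≠ 5/2, solving y(2x − 2) = 5x + 5 for x gives a well-defined x ≠ 1. So T is surjective.
Solving T(x) = 0: cross-multiplying gives 5x + 5 = 0(2x − 2), which rearranges to 5x = −5, so x = −1.

-1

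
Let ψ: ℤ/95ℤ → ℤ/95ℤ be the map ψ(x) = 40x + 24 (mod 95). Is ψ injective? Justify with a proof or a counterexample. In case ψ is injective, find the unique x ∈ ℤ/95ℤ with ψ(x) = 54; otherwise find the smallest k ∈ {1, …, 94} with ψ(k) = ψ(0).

We have gcd(40, 95) = 5 > 1. Taking a = 0 and b = 19: ψ(0) = 24 and ψ(19) = 40·19 + 24 = 784 ≡ 24 (mod 95).
So ψ(0) = ψ(19) while 0 ≠ 19, hence ψ is not injective.
Since ψ is not injective, we find the least positive k with ψ(k) = ψ(0): this means 40k ≡ 0 (mod 95), i.e. 95 ∣ 40k. Since gcd(40, 95) = 5, dividing through by 5 this holds exactly when 19 ∣ 8k, and as gcd(8, 19) = 1, exactly when 19 ∣ k.
The smallest positive such k is 19.

19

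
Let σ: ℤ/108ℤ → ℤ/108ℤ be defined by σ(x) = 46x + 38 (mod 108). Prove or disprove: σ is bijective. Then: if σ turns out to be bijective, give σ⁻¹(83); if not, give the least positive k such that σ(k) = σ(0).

By definition, σ is injective if σ(u) = σ(v) implies u = v.
We have gcd(46, 108) = 2 > 1. Taking u = 0 and v = 54: σ(0) = 38 and σ(54) = 46·54 + 38 = 2522 ≡ 38 (mod 108).
So σ(0) = σ(54) while 0 ≠ 54, so σ is not injective, hence not bijective.
Since σ is not bijective, we find the least positive k with σ(k) = σ(0): this means 46k ≡ 0 (mod 108), i.e. 108 ∣ 46k. Since gcd(46, 108) = 2, dividing through by 2 this holds exactly when 54 ∣ 23k, and as gcd(23, 54) = 1, exactly when 54 ∣ k.
The smallest positive such k is 54.

54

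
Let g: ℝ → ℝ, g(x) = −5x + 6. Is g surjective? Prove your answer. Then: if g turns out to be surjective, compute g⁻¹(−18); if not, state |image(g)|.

24/5

For any y ∈ ℝ, x = (y − 6)/(−5) satisfies g(x) = y.
Hence g is surjective.
Since g is surjective, we compute g⁻¹(−18) = (−18 − 6)/(−5) = 24/5.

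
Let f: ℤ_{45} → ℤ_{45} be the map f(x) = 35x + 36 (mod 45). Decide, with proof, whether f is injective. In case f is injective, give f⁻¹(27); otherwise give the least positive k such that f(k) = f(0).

Recall that injectivity means: for all s, t in the domain, f(s) = f(t) implies s = t.
We have gcd(35, 45) = 5 > 1. Taking s = 0 and t = 9: f(0) = 36 and f(9) = 35·9 + 36 = 351 ≡ 36 (mod 45).
So f(0) = f(9) while 0 ≠ 9, hence f is not injective.
Since f is not injective, we find the least positive k with f(k) = f(0): this means 35k ≡ 0 (mod 45), i.e. 45 ∣ 35k. Since gcd(35, 45) = 5, dividing through by 5 this holds exactly when 9 ∣ 7k, and as gcd(7, 9) = 1, exactly when 9 ∣ k.
The smallest positive such k is 9.

9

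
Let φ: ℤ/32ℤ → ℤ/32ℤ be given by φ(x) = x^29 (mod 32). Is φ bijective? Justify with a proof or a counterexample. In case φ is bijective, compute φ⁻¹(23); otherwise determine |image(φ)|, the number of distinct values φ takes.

17

φ(0) = 0^29 = 0.
φ(2): Repeated squaring mod 32: 2^1 ≡ 2, 2^2 ≡ 2² = 4, 2^4 ≡ 4² = 16, 2^8 ≡ 16² = 256 ≡ 0, 2^16 ≡ 0² = 0. Since 29 = 16 + 8 + 4 + 1, 2^29 ≡ 0·0·16·2: 0·0 = 0, then 0·16 = 0, then 0·2 = 0. So 2^29 ≡ 0 (mod 32).
So φ(0) = φ(2) = 0 while 0 ≠ 2, so φ is not injective, hence not bijective.
Since φ is not bijective, we determine |image(φ)|. Computing x^29 mod 32 for each x (by repeated squaring, reducing mod 32 at every step), the values φ(0), φ(1), …, φ(31) are: 0, 1, 0, 19, 0, 21, 0, 7, 0, 9, 0, 27, 0, 29, 0, 15, 0, 17, 0, 3, 0, 5, 0, 23, 0, 25, 0, 11, 0, 13, 0, 31.
The distinct values are {0, 1, 3, 5, 7, 9, 11, 13, 15, 17, 19, 21, 23, 25, 27, 29, 31}; there are 17 of them.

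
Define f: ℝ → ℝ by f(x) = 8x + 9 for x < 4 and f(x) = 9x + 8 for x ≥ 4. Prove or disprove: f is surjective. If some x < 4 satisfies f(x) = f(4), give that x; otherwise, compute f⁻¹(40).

Both pieces are strictly increasing (slopes 8 and 9), so each is injective on its own interval.
The left piece maps (−∞, 4) onto (−∞, 41); the right piece maps [4, ∞) onto [44, ∞).
The union (−∞, 41) ∪ [44, ∞) omits the interval between 41 and 44; in particular 41 has no preimage. So f is not surjective.
Because the two images are disjoint, no x < 4 has f(x) = f(4), so we compute f⁻¹(40): 40 lies in (−∞, 41), so solve 8x + 9 = 40: x = (40 − 9)/8 = 31/8.

31/8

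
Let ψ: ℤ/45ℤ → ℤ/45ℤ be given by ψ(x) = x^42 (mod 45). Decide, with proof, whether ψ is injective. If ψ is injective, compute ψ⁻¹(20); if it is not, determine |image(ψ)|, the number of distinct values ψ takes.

6

ψ(1) = 1^42 = 1.
ψ(4): Repeated squaring mod 45: 4^1 ≡ 4, 4^2 ≡ 4² = 16, 4^4 ≡ 16² = 256 ≡ 31, 4^8 ≡ 31² = 961 ≡ 16, 4^16 ≡ 16² = 256 ≡ 31, 4^32 ≡ 31² = 961 ≡ 16. Since 42 = 32 + 8 + 2, 4^42 ≡ 16·16·16: 16·16 = 256 ≡ 31, then 31·16 = 496 ≡ 1. So 4^42 ≡ 1 (mod 45).
So ψ(1) = ψ(4) = 1 while 1 ≠ 4, thus ψ is not injective.
Since ψ is not injective, we determine |image(ψ)|. Computing x^42 mod 45 for each x (by repeated squaring, reducing mod 45 at every step), the values ψ(0), ψ(1), …, ψ(44) are: 0, 1, 19, 9, 1, 10, 36, 19, 19, 36, 10, 1, 9, 19, 1, 0, 1, 19, 9, 1, 10, 36, 19, 19, 36, 10, 1, 9, 19, 1, 0, 1, 19, 9, 1, 10, 36, 19, 19, 36, 10, 1, 9, 19, 1.
The distinct values are {0, 1, 9, 10, 19, 36}; there are 6 of them.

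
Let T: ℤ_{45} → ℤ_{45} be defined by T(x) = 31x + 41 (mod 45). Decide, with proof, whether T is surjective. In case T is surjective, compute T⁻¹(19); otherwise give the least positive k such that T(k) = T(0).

Recall that surjectivity means every element of the codomain has a preimage under T.
Since gcd(31, 45) = 1, 31 is invertible modulo 45. Euclid's algorithm: 45 = 1·31 + 14, 31 = 2·14 + 3, 14 = 4·3 + 2, 3 = 1·2 + 1; back-substituting gives 1 = 16·31 − 11·45, so 31⁻¹ ≡ 16 (mod 45).
For any y ∈ ℤ_{45}, x = 16(y − 41) mod 45 satisfies T(x) = 31·16(y − 41) + 41 ≡ y (since 31·16 ≡ 1 mod 45). So every y has a preimage.
So T is surjective.
Since T is surjective, we compute T⁻¹(19): solve 31x + 41 ≡ 19 (mod 45), i.e. 31x ≡ 23 (mod 45).
Multiplying by 31⁻¹ = 16 gives x ≡ 16·23 = 368 = 8·45 + 8 ≡ 8 (mod 45).
Check: T(8) = 31·8 + 41 = 289 = 6·45 + 19 ≡ 19 (mod 45).

8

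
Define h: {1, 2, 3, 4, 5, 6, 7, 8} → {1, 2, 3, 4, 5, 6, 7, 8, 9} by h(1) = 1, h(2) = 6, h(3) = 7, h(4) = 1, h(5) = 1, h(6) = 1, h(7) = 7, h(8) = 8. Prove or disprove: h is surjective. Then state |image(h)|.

No element maps to 2, so h is not surjective.
The image of h is {1, 6, 7, 8}, which has 4 elements.

4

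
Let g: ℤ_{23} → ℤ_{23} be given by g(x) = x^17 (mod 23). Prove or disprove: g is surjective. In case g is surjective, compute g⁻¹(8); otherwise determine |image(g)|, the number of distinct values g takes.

Since 23 is prime, the nonzero elements of ℤ_{23} form a cyclic group of order 22.
As gcd(17, 22) = 1, raising to the 17th power is a bijection on this group: if s^17 ≡ t^17 then (st^{−1})^17 = 1, and the only element of order dividing gcd(17, 22) = 1 is 1, so s = t.
With g(0) = 0 this makes g injective on all of ℤ_{23}, hence bijective (finite equal-size domain and codomain). In particular g is surjective.
Since g is surjective, we find the preimage of 8. The inverse of x ↦ x^17 on (ℤ_{23})^× is x ↦ x^13, because 17·13 = 221 = 10·22 + 1 ≡ 1 (mod 22) and x^{22} = 1 for x ≠ 0 (Fermat). So g⁻¹(8) = 8^13 mod 23.
Repeated squaring mod 23: 8^1 ≡ 8, 8^2 ≡ 8² = 64 ≡ 18, 8^4 ≡ 18² = 324 ≡ 2, 8^8 ≡ 2² = 4. Since 13 = 8 + 4 + 1, 8^13 ≡ 4·2·8: 4·2 = 8, then 8·8 = 64 ≡ 18. So 8^13 ≡ 18 (mod 23).
Hence g⁻¹(8) = 18.

18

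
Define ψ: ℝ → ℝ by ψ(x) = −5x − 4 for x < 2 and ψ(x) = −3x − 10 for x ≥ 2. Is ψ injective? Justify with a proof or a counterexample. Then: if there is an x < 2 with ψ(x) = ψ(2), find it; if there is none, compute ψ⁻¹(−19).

3

Both pieces are strictly decreasing (slopes −5 and −3), so each is injective on its own interval.
The left piece maps (−∞, 2) onto (−14, ∞); the right piece maps [2, ∞) onto (−∞, −16].
These images are disjoint, so no value is attained by both pieces. Therefore ψ is injective.
Because the two images are disjoint, no x < 2 has ψ(x) = ψ(2), so we compute ψ⁻¹(−19): −19 lies in (−∞, −16], so solve −3x − 10 = −19: x = (−19 + 10)/(−3) = 3.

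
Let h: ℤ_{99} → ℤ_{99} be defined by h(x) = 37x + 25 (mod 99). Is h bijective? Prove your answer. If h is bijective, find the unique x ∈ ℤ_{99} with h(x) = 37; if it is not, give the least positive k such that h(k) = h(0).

Suppose h(s) = h(t) in ℤ_{99}. Then 37s + 25 ≡ 37t + 25 (mod 99), thus 37(s − t) ≡ 0 (mod 99).
Since gcd(37, 99) = 1, 37 is invertible modulo 99, so s − t ≡ 0 (mod 99), i.e. s = t.
We now compute 37⁻¹ mod 99 explicitly. Euclid's algorithm: 99 = 2·37 + 25, 37 = 1·25 + 12, 25 = 2·12 + 1; back-substituting gives 1 = 91·37 − 34·99, so 37⁻¹ ≡ 91 (mod 99).
For any y ∈ ℤ_{99}, x = 91(y − 25) mod 99 satisfies h(x) = 37·91(y − 25) + 25 ≡ y (since 37·91 ≡ 1 mod 99). So every y has a preimage.
Therefore h is bijective.
Since h is bijective, we compute h⁻¹(37): solve 37x + 25 ≡ 37 (mod 99), i.e. 37x ≡ 12 (mod 99).
Multiplying by 37⁻¹ = 91 gives x ≡ 91·12 = 1092 = 11·99 + 3 ≡ 3 (mod 99).
Check: h(3) = 37·3 + 25 = 136 = 1·99 + 37 ≡ 37 (mod 99).

3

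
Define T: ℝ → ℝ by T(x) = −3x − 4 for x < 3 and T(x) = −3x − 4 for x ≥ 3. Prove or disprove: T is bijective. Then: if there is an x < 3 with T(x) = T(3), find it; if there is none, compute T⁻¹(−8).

Both pieces are strictly decreasing (slopes −3 and −3), so each is injective on its own interval.
The left piece maps (−∞, 3) onto (−13, ∞); the right piece maps [3, ∞) onto (−∞, −13].
Since −13 = −13, the images partition ℝ: T is injective and surjective, hence bijective.
Because the two images are disjoint, no x < 3 has T(x) = T(3), so we compute T⁻¹(−8): −8 lies in (−13, ∞), so solve −3x − 4 = −8: x = (−8 + 4)/(−3) = 4/3.

4/3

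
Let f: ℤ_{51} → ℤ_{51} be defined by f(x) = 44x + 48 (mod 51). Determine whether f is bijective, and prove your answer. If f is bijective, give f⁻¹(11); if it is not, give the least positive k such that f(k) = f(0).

If f(x_1) = f(x_2), then 44x_1 ≡ 44x_2 (mod 51). Because gcd(44, 51) = 1, we may cancel 44 to get x_1 ≡ x_2 (mod 51).
We now compute 44⁻¹ mod 51 explicitly. Euclid's algorithm: 51 = 1·44 + 7, 44 = 6·7 + 2, 7 = 3·2 + 1; back-substituting gives 1 = 29·44 − 25·51, so 44⁻¹ ≡ 29 (mod 51).
For any y ∈ ℤ_{51}, x = 29(y − 48) mod 51 satisfies f(x) = 44·29(y − 48) + 48 ≡ y (since 44·29 ≡ 1 mod 51). So every y has a preimage.
Therefore f is bijective.
Since f is bijective, we find f⁻¹(11): we need 44x ≡ 11 − 48 ≡ 14 (mod 51). Using 44⁻¹ = 29: x ≡ 29·14 = 406 = 7·51 + 49, so x = 49.
Check: f(49) = 44·49 + 48 = 2204 = 43·51 + 11 ≡ 11 (mod 51).

49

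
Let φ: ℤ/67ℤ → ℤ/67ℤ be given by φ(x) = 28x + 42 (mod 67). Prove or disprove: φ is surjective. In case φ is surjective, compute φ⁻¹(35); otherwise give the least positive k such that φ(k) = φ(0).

Recall: surjectivity means every element of the codomain has a preimage under φ.
Since gcd(28, 67) = 1, 28 is invertible modulo 67. Euclid's algorithm: 67 = 2·28 + 11, 28 = 2·11 + 6, 11 = 1·6 + 5, 6 = 1·5 + 1; back-substituting gives 1 = 12·28 − 5·67, so 28⁻¹ ≡ 12 (mod 67).
Then y ↦ 12(y − 42) is a two-sided inverse to φ, so every y ∈ ℤ/67ℤ has a preimage.
Therefore φ is surjective.
Since φ is surjective, we compute φ⁻¹(35): solve 28x + 42 ≡ 35 (mod 67), i.e. 28x ≡ 60 (mod 67).
Multiplying by 28⁻¹ = 12 gives x ≡ 12·60 = 720 = 10·67 + 50 ≡ 50 (mod 67).
Check: φ(50) = 28·50 + 42 = 1442 = 21·67 + 35 ≡ 35 (mod 67).

50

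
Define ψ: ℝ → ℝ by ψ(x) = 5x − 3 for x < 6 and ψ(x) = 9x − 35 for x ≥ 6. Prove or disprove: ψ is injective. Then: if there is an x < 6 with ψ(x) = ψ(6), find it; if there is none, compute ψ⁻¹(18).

22/5

Both pieces are strictly increasing (slopes 5 and 9), so each is injective on its own interval.
The left piece maps (−∞, 6) onto (−∞, 27); the right piece maps [6, ∞) onto [19, ∞).
These images overlap. In particular ψ(6) = 19 (right piece), and solving 5x − 3 = 19 on the left piece gives x = 22/5 < 6.
So ψ(22/5) = ψ(6) with 22/5 ≠ 6, and ψ is not injective. This x = 22/5 is the requested value below 6.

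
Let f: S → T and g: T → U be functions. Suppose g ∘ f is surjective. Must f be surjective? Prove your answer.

No. Take S = {1, 2}, T = {1, 2, 3, 4}, U = {1}, f(a) = 1 for every a ∈ S, and g(b) = 1 for every b ∈ T.
Then g ∘ f is surjective onto {1}, but 4 ∈ T has no preimage under f, so f is not surjective.

not surjective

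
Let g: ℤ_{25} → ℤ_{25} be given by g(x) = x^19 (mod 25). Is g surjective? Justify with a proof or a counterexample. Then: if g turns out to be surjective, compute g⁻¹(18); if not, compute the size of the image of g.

21

g(0) = 0^19 = 0.
g(5): Repeated squaring mod 25: 5^1 ≡ 5, 5^2 ≡ 5² = 25 ≡ 0, 5^4 ≡ 0² = 0, 5^8 ≡ 0² = 0, 5^16 ≡ 0² = 0. Since 19 = 16 + 2 + 1, 5^19 ≡ 0·0·5: 0·0 = 0, then 0·5 = 0. So 5^19 ≡ 0 (mod 25).
So g(0) = g(5) = 0 while 0 ≠ 5, hence g is not injective.
A non-injective map from the 25-element set ℤ_{25} to itself takes at most 24 distinct values, so it cannot be surjective. So g is not surjective.
Since g is not surjective, we determine |image(g)|. Computing x^19 mod 25 for each x (by repeated squaring, reducing mod 25 at every step), the values g(0), g(1), …, g(24) are: 0, 1, 13, 17, 19, 0, 21, 18, 22, 14, 0, 16, 23, 2, 9, 0, 11, 3, 7, 4, 0, 6, 8, 12, 24.
The distinct values are {0, 1, 2, 3, 4, 6, 7, 8, 9, 11, 12, 13, 14, 16, 17, 18, 19, 21, 22, 23, 24}; there are 21 of them.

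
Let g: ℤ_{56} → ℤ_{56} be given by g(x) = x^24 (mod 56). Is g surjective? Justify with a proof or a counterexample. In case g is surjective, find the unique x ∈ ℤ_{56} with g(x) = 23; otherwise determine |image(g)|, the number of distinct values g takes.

g(1) = 1^24 = 1.
g(3): Repeated squaring mod 56: 3^1 ≡ 3, 3^2 ≡ 3² = 9, 3^4 ≡ 9² = 81 ≡ 25, 3^8 ≡ 25² = 625 ≡ 9, 3^16 ≡ 9² = 81 ≡ 25. Since 24 = 16 + 8, 3^24 ≡ 25·9: 25·9 = 225 ≡ 1. So 3^24 ≡ 1 (mod 56).
So g(1) = g(3) = 1 while 1 ≠ 3, hence g is not injective.
A non-injective map from the 56-element set ℤ_{56} to itself takes at most 55 distinct values, so it cannot be surjective. Thus g is not surjective.
Since g is not surjective, we determine |image(g)|. Computing x^24 mod 56 for each x (by repeated squaring, reducing mod 56 at every step), the values g(0), g(1), …, g(55) are: 0, 1, 8, 1, 8, 1, 8, 49, 8, 1, 8, 1, 8, 1, 0, 1, 8, 1, 8, 1, 8, 49, 8, 1, 8, 1, 8, 1, 0, 1, 8, 1, 8, 1, 8, 49, 8, 1, 8, 1, 8, 1, 0, 1, 8, 1, 8, 1, 8, 49, 8, 1, 8, 1, 8, 1.
The distinct values are {0, 1, 8, 49}; there are 4 of them.

4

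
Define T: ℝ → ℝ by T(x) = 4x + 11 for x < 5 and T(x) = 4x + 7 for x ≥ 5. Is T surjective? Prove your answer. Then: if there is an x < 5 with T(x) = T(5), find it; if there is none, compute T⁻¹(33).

Both pieces are strictly increasing (slopes 4 and 4), so each is injective on its own interval.
The left piece maps (−∞, 5) onto (−∞, 31); the right piece maps [5, ∞) onto [27, ∞).
The union (−∞, 31) ∪ [27, ∞) covers ℝ, so T is surjective.
For the follow-up: the images overlap, so an x < 5 with T(x) = T(5) exists. T(5) = 27; solving 4x + 11 = 27 for x < 5 gives x = (27 − 11)/4 = 4.

4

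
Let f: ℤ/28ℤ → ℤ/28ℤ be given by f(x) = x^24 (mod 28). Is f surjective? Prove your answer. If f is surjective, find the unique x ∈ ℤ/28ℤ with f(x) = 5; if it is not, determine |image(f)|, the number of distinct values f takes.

4

f(1) = 1^24 = 1.
f(3): Repeated squaring mod 28: 3^1 ≡ 3, 3^2 ≡ 3² = 9, 3^4 ≡ 9² = 81 ≡ 25, 3^8 ≡ 25² = 625 ≡ 9, 3^16 ≡ 9² = 81 ≡ 25. Since 24 = 16 + 8, 3^24 ≡ 25·9: 25·9 = 225 ≡ 1. So 3^24 ≡ 1 (mod 28).
So f(1) = f(3) = 1 while 1 ≠ 3, so f is not injective.
A non-injective map from the 28-element set ℤ/28ℤ to itself takes at most 27 distinct values, so it cannot be surjective. So f is not surjective.
Since f is not surjective, we determine |image(f)|. Computing x^24 mod 28 for each x (by repeated squaring, reducing mod 28 at every step), the values f(0), f(1), …, f(27) are: 0, 1, 8, 1, 8, 1, 8, 21, 8, 1, 8, 1, 8, 1, 0, 1, 8, 1, 8, 1, 8, 21, 8, 1, 8, 1, 8, 1.
The distinct values are {0, 1, 8, 21}; there are 4 of them.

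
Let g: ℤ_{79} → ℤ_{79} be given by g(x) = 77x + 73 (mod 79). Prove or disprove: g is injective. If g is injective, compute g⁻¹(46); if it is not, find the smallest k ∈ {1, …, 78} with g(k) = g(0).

Recall that g is injective when g(s) = g(t) forces s = t.
If g(s) = g(t), then 77s ≡ 77t (mod 79). Because gcd(77, 79) = 1, we may cancel 77 to get s ≡ t (mod 79).
Thus g is injective.
We now compute 77⁻¹ mod 79 explicitly. Euclid's algorithm: 79 = 1·77 + 2, 77 = 38·2 + 1; back-substituting gives 1 = 39·77 − 38·79, so 77⁻¹ ≡ 39 (mod 79).
Since g is injective, we find g⁻¹(46): we need 77x ≡ 46 − 73 ≡ 52 (mod 79). Using 77⁻¹ = 39: x ≡ 39·52 = 2028 = 25·79 + 53, so x = 53.
Check: g(53) = 77·53 + 73 = 4154 = 52·79 + 46 ≡ 46 (mod 79).

53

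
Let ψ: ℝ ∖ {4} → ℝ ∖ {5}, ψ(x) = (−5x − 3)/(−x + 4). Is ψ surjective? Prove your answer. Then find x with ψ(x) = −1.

1/6

For any y ≠ 5, solving y(−x + 4) = −5x − 3 for x gives a well-defined x ≠ 4. So ψ is surjective.
Solving ψ(x) = −1: cross-multiplying gives −5x − 3 = −1(−x + 4), which rearranges to −6x = −1, so x = 1/6.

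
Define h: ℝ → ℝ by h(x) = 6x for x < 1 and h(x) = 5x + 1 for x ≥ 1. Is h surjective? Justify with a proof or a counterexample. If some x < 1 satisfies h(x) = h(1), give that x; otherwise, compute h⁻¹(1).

1/6

Both pieces are strictly increasing (slopes 6 and 5), so each is injective on its own interval.
The left piece maps (−∞, 1) onto (−∞, 6); the right piece maps [1, ∞) onto [6, ∞).
These images together cover ℝ, so h is surjective.
Because the two images are disjoint, no x < 1 has h(x) = h(1), so we compute h⁻¹(1): 1 lies in (−∞, 6), so solve 6x = 1: x = (1 − 0)/6 = 1/6.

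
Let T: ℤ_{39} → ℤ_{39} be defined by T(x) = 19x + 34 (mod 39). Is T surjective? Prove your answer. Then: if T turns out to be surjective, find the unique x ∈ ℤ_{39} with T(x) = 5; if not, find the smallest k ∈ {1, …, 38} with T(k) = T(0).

Recall: surjectivity means every element of the codomain has a preimage under T.
Since gcd(19, 39) = 1, 19 is invertible modulo 39. Euclid's algorithm: 39 = 2·19 + 1; back-substituting gives 1 = 37·19 − 18·39, so 19⁻¹ ≡ 37 (mod 39).
Then y ↦ 37(y − 34) is a two-sided inverse to T, so every y ∈ ℤ_{39} has a preimage.
So T is surjective.
Since T is surjective, we find T⁻¹(5): we need 19x ≡ 5 − 34 ≡ 10 (mod 39). Using 19⁻¹ = 37: x ≡ 37·10 = 370 = 9·39 + 19, so x = 19.
Check: T(19) = 19·19 + 34 = 395 = 10·39 + 5 ≡ 5 (mod 39).

19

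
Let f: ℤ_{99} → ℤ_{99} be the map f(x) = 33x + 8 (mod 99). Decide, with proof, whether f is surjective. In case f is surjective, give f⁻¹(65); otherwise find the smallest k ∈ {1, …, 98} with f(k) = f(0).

3

Since gcd(33, 99) = 33, we have 33x ≡ 0 (mod 33) for all x, so f(x) ≡ 8 (mod 33).
But 0 ≢ 8 (mod 33), so 0 ∈ ℤ_{99} has no preimage. Thus f is not surjective.
Since f is not surjective, we find the least positive k with f(k) = f(0): this means 33k ≡ 0 (mod 99), i.e. 99 ∣ 33k. Since gcd(33, 99) = 33, dividing through by 33 this holds exactly when 3 ∣ k.
The smallest positive such k is 3.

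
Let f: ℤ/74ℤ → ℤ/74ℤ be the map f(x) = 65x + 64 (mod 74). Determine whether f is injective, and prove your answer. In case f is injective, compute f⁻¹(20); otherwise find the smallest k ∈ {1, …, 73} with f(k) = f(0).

46

Recall: f is injective if f(u) = f(v) implies u = v.
Suppose f(u) = f(v) in ℤ/74ℤ. Then 65u + 64 ≡ 65v + 64 (mod 74), thus 65(u − v) ≡ 0 (mod 74).
Since gcd(65, 74) = 1, 65 is invertible modulo 74, so u − v ≡ 0 (mod 74), i.e. u = v.
Thus f is injective.
We now compute 65⁻¹ mod 74 explicitly. Euclid's algorithm: 74 = 1·65 + 9, 65 = 7·9 + 2, 9 = 4·2 + 1; back-substituting gives 1 = 41·65 − 36·74, so 65⁻¹ ≡ 41 (mod 74).
Since f is injective, we compute f⁻¹(20): solve 65x + 64 ≡ 20 (mod 74), i.e. 65x ≡ 30 (mod 74).
Multiplying by 65⁻¹ = 41 gives x ≡ 41·30 = 1230 = 16·74 + 46 ≡ 46 (mod 74).
Check: f(46) = 65·46 + 64 = 3054 = 41·74 + 20 ≡ 20 (mod 74).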